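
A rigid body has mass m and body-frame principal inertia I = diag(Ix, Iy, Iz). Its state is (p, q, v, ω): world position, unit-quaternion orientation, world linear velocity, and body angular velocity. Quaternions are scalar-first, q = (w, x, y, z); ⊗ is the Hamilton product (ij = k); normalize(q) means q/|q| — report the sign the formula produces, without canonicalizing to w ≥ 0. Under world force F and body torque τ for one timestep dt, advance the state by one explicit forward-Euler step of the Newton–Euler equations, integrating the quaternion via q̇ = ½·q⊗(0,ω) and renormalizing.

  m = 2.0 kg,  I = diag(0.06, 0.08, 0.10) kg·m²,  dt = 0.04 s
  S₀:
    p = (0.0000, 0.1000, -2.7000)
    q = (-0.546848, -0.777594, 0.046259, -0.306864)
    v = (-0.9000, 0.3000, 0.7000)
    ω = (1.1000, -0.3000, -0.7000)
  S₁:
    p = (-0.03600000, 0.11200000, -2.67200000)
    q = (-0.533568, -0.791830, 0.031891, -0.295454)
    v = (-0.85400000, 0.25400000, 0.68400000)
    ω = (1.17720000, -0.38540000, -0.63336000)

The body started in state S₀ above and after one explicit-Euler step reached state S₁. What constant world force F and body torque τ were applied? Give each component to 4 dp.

Δv = v₁−v₀ = (0.04600000, -0.04600000, -0.01600000)
m·(v₁−v₀)/dt = (2.3000, -2.3000, -0.8000)
ω₁ − ω₀ = (0.07720000, -0.08540000, 0.06664000)
τ = I·(Δω/dt) + ω₀×(Iω₀) = (0.1200, -0.1400, 0.1600)

F = (2.3000, -2.3000, -0.8000)
τ = (0.1200, -0.1400, 0.1600)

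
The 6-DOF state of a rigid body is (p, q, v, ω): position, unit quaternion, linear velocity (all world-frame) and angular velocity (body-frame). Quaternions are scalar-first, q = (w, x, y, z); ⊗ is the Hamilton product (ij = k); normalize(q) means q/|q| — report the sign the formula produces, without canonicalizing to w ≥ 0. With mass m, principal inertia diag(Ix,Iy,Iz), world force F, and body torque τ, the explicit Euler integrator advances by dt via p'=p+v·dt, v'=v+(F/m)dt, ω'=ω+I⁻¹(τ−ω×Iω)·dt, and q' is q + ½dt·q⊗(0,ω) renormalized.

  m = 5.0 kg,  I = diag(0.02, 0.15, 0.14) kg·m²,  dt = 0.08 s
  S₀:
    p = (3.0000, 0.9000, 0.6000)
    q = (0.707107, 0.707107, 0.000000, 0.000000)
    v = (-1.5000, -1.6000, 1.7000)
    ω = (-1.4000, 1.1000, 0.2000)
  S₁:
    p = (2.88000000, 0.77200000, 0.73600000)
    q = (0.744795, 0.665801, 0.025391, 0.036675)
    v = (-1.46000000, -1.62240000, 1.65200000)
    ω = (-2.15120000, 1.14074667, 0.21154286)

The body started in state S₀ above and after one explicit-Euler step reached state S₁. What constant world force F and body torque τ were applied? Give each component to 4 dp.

ω₁ − ω₀ = (-0.75120000, 0.04074667, 0.01154286)
precession coupling = (-0.0022, 0.0336, -0.2002)
applied torque τ = (-0.1900, 0.1100, -0.1800)
Δv = v₁−v₀ = (0.04000000, -0.02240000, -0.04800000)
applied force F = (2.5000, -1.4000, -3.0000)

F = (2.5000, -1.4000, -3.0000)
τ = (-0.1900, 0.1100, -0.1800)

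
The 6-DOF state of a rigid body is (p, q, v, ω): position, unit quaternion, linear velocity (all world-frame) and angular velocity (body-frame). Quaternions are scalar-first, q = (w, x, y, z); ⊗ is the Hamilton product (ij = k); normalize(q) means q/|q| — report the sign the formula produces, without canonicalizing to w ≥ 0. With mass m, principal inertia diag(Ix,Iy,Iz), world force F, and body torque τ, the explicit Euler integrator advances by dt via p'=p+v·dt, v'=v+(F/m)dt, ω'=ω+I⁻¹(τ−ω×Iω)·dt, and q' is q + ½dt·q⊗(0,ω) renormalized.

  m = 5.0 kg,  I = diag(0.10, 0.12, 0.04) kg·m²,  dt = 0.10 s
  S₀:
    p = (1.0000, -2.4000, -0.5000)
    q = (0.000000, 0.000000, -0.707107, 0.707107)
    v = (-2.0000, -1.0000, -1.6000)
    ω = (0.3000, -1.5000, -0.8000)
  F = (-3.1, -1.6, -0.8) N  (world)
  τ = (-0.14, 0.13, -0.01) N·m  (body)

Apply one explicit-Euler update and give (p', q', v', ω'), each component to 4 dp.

gyro term ω×Iω = (-0.0960, -0.0144, -0.0090)
α = I⁻¹(τ − ω×Iω) = (-0.4400, 1.2033, -0.0250)
ω' = ω + α·dt = (0.2560, -1.3797, -0.8025)
Hamilton product q⊗(0,ω) = (-0.4949749, 1.6263461, 0.2121321, 0.2121321)
q' = normalize(q + ½dt·q⊗(0,ω)) = (-0.0247, 0.0810, -0.6939, 0.7151)
p' = p + v·dt = (0.8000, -2.5000, -0.6600)
v + (F/m)dt = (-2.0620, -1.0320, -1.6160)

p' = (0.8000, -2.5000, -0.6600)
q' = (-0.0247, 0.0810, -0.6939, 0.7151)
v' = (-2.0620, -1.0320, -1.6160)
ω' = (0.2560, -1.3797, -0.8025)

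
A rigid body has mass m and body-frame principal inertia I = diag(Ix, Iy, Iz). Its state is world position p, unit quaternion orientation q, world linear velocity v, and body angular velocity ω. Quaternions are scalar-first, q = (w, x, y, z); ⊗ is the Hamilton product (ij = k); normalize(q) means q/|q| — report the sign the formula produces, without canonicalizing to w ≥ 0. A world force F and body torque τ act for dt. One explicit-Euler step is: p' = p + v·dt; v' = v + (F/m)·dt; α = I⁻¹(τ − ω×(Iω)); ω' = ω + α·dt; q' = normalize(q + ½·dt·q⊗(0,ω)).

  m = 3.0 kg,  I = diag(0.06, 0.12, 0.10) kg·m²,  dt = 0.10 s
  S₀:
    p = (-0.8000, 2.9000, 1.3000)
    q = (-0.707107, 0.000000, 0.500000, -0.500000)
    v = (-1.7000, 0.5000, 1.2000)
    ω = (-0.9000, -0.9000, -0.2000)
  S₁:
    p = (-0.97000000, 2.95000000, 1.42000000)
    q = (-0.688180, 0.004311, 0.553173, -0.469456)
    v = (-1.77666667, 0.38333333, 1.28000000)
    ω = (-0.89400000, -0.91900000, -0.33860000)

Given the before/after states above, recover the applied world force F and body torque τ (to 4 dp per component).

Δω = ω₁−ω₀ = (0.00600000, -0.01900000, -0.13860000)
τ = I·(Δω/dt) + ω₀×(Iω₀) = (0.0000, -0.0300, -0.0900)
v₁ − v₀ = (-0.07666667, -0.11666667, 0.08000000)
applied force F = (-2.3000, -3.5000, 2.4000)

F = (-2.3000, -3.5000, 2.4000)
τ = (0.0000, -0.0300, -0.0900)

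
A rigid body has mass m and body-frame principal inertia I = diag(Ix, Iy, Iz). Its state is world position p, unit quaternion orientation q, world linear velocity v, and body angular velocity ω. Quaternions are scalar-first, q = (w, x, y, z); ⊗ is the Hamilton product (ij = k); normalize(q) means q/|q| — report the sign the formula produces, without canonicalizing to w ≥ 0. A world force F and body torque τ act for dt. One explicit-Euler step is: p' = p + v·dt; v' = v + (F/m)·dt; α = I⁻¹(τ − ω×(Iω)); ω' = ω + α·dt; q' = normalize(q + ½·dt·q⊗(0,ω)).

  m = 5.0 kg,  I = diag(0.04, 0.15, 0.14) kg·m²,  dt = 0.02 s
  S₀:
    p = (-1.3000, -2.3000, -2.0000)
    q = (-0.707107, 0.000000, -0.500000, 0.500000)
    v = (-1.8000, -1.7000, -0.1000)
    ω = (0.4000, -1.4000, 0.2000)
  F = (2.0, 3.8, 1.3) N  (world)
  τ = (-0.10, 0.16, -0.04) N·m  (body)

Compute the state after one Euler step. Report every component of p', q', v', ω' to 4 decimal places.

p' = (-1.3360, -2.3340, -2.0020)
q' = (-0.7150, 0.0032, -0.4880, 0.5005)
v' = (-1.7920, -1.6848, -0.0948)
ω' = (0.3486, -1.3776, 0.2031)

linear accel F/m = (0.4000, 0.7600, 0.2600)
new position p' = (-1.3360, -2.3340, -2.0020)
new velocity v' = (-1.7920, -1.6848, -0.0948)
α = I⁻¹(τ − ω×Iω) = (-2.5700, 1.1200, 0.1543)
ω + α·dt = (0.3486, -1.3776, 0.2031)
q⊗(0,ω) = (-0.8000000, 0.3171572, 1.1899498, 0.0585786)
q' = normalize(q + ½dt·q⊗(0,ω)) = (-0.7150, 0.0032, -0.4880, 0.5005)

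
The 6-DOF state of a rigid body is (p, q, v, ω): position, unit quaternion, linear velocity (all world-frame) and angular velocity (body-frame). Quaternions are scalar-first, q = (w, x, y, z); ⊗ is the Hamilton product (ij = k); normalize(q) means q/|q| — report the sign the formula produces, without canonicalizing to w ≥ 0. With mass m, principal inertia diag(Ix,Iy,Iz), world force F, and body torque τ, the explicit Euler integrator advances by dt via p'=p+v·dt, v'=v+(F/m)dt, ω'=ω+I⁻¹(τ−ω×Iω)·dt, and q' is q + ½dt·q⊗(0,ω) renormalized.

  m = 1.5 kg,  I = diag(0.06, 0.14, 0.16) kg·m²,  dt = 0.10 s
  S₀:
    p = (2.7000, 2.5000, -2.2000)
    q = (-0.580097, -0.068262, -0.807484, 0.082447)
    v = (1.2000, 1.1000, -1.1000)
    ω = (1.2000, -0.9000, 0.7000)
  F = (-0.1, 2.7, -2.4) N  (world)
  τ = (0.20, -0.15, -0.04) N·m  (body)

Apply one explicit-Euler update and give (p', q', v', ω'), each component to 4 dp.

gyro term ω×Iω = (-0.0126, -0.0840, -0.0864)
(τ − ω×Iω)/I = (3.5433, -0.4714, 0.2900)
ω' = ω + α·dt = (1.5543, -0.9471, 0.7290)
2q̇ = q⊗(0,ω) = (-0.7025341, -1.1871529, 0.6688071, 0.6243487)
q + ½dt·q⊗(0,ω), renormalized = (-0.6131, -0.1272, -0.7714, 0.1133)
a = (-0.0667, 1.8000, -1.6000)
p + v·dt = (2.8200, 2.6100, -2.3100)
v + (F/m)dt = (1.1933, 1.2800, -1.2600)

p' = (2.8200, 2.6100, -2.3100)
q' = (-0.6131, -0.1272, -0.7714, 0.1133)
v' = (1.1933, 1.2800, -1.2600)
ω' = (1.5543, -0.9471, 0.7290)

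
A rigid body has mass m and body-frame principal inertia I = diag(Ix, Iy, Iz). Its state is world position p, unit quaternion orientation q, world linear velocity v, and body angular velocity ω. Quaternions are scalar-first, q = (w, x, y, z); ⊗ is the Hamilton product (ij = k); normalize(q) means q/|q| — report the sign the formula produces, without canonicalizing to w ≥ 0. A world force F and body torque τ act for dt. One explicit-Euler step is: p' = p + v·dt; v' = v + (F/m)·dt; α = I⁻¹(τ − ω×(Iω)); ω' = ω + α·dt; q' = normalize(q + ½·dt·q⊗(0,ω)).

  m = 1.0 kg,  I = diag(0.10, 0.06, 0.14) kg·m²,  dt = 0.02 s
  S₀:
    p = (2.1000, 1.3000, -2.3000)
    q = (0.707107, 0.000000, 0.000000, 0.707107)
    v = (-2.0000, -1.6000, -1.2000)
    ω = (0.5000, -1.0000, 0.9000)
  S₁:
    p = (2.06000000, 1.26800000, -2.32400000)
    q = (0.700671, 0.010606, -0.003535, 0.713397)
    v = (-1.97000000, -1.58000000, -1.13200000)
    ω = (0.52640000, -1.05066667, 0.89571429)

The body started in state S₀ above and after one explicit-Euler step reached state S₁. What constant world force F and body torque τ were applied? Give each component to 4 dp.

Δv = v₁−v₀ = (0.03000000, 0.02000000, 0.06800000)
applied force F = (1.5000, 1.0000, 3.4000)
Δω = ω₁−ω₀ = (0.02640000, -0.05066667, -0.00428571)
gyro term ω₀×Iω₀ = (-0.0720, -0.0180, 0.0200)
I·α + gyro = (0.0600, -0.1700, -0.0100)

F = (1.5000, 1.0000, 3.4000)
τ = (0.0600, -0.1700, -0.0100)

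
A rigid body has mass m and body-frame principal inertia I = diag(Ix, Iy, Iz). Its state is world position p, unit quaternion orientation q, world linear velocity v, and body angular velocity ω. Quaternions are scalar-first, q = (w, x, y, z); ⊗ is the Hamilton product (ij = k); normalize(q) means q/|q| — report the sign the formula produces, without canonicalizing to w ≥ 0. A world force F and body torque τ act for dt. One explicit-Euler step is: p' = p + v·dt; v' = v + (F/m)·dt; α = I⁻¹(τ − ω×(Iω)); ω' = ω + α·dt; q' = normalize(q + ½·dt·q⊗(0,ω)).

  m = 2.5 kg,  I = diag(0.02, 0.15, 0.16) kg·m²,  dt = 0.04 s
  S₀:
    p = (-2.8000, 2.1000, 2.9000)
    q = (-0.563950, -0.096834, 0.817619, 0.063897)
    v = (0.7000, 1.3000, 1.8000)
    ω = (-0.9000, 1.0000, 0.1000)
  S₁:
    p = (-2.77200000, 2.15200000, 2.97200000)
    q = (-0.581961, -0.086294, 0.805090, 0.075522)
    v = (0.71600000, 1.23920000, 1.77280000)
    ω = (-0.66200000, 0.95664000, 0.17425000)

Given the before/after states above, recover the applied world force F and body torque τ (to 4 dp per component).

F = (1.0000, -3.8000, -1.7000)
τ = (0.1200, -0.1500, 0.1800)

rate change Δω = (0.23800000, -0.04336000, 0.07425000)
precession coupling = (0.0010, 0.0126, -0.1170)
τ = I·(Δω/dt) + ω₀×(Iω₀) = (0.1200, -0.1500, 0.1800)
velocity change Δv = (0.01600000, -0.06080000, -0.02720000)
m·(v₁−v₀)/dt = (1.0000, -3.8000, -1.7000)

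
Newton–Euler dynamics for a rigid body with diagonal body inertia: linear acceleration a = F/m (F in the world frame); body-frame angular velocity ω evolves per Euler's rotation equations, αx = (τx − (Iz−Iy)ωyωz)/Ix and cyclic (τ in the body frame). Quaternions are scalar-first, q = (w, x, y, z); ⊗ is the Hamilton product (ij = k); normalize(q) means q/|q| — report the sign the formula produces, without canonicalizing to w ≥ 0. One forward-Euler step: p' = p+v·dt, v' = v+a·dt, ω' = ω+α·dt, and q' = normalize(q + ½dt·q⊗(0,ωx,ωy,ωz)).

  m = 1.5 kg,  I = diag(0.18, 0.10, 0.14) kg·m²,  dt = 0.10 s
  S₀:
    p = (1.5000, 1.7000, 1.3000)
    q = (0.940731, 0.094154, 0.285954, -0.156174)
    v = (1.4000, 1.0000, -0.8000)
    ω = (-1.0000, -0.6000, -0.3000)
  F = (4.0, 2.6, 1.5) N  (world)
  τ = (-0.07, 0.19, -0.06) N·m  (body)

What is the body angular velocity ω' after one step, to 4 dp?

precession coupling ω×(Iω) = (0.0072, 0.0120, -0.0480)
angular accel α = (-0.4289, 1.7800, -0.0857)
ω + α·dt = (-1.0429, -0.4220, -0.3086)

ω' = (-1.0429, -0.4220, -0.3086)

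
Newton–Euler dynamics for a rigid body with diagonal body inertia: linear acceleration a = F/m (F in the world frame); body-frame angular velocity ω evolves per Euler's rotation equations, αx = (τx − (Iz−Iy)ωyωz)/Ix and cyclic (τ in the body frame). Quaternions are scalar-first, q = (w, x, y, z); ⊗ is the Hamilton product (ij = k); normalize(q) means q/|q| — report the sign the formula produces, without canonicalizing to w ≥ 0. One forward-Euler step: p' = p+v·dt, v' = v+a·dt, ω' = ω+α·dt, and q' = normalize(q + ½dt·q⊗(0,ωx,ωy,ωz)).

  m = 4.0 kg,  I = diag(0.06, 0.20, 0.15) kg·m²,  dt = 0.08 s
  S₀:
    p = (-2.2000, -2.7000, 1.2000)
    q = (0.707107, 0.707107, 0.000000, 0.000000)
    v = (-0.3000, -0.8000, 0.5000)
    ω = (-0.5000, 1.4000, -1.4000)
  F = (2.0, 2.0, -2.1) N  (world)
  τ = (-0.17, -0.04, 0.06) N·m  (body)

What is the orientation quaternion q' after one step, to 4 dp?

q' = (0.7189, 0.6907, 0.0789, 0.0000)

q⊗(0,ω) = (0.3535535, -0.3535535, 1.9798996, 0.0000000)
q + ½dt·q⊗(0,ω), renormalized = (0.7189, 0.6907, 0.0789, 0.0000)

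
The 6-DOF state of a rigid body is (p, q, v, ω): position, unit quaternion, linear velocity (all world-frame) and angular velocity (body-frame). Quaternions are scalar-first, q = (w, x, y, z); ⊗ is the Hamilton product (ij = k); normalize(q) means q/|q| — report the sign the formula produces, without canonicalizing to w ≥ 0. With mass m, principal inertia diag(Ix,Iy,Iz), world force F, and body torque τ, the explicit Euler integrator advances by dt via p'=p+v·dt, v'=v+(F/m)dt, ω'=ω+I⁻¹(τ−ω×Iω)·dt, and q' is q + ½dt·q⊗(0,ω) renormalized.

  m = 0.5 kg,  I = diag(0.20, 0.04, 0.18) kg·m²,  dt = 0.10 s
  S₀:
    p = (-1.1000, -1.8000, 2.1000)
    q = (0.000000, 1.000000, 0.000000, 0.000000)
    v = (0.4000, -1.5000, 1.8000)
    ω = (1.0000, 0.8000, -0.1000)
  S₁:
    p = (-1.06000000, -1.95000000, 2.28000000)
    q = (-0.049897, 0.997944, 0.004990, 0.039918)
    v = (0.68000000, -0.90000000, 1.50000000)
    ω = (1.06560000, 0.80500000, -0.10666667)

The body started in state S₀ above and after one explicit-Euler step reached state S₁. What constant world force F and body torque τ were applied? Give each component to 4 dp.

Δv = v₁−v₀ = (0.28000000, 0.60000000, -0.30000000)
m·(v₁−v₀)/dt = (1.4000, 3.0000, -1.5000)
rate change Δω = (0.06560000, 0.00500000, -0.00666667)
precession coupling = (-0.0112, -0.0020, -0.1280)
τ = I·(Δω/dt) + ω₀×(Iω₀) = (0.1200, 0.0000, -0.1400)

F = (1.4000, 3.0000, -1.5000)
τ = (0.1200, 0.0000, -0.1400)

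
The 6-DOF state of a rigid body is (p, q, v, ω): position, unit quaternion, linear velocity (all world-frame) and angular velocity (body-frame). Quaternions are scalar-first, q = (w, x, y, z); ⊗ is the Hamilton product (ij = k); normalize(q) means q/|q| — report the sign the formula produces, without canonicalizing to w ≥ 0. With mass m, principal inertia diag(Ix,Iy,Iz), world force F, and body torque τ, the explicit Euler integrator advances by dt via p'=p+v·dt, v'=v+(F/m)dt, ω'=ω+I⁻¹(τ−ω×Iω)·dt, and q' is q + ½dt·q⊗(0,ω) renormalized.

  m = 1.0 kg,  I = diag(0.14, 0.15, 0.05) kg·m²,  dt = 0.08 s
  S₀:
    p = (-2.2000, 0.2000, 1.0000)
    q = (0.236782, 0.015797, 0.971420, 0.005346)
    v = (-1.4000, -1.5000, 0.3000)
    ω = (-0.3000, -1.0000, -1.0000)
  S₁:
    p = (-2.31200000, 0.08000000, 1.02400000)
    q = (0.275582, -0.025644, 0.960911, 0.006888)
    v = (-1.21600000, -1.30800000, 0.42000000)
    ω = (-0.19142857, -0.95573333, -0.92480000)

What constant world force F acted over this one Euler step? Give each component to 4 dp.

velocity change Δv = (0.18400000, 0.19200000, 0.12000000)
m·(v₁−v₀)/dt = (2.3000, 2.4000, 1.5000)

F = (2.3000, 2.4000, 1.5000)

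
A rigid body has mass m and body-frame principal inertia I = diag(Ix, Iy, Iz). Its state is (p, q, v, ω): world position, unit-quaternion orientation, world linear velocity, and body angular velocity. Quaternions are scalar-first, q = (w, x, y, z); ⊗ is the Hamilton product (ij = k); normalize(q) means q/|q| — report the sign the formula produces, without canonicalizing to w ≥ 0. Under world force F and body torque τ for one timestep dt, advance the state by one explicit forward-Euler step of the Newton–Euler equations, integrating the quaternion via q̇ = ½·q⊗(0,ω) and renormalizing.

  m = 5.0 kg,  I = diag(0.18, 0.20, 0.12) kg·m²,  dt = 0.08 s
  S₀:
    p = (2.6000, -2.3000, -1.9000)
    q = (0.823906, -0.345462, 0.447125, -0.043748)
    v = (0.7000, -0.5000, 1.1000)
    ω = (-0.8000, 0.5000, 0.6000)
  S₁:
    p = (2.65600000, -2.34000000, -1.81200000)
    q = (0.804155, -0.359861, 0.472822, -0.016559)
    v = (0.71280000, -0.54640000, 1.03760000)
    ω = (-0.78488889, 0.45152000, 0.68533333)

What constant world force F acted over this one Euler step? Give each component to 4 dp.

F = (0.8000, -2.9000, -3.9000)

Δv = v₁−v₀ = (0.01280000, -0.04640000, -0.06240000)
applied force F = (0.8000, -2.9000, -3.9000)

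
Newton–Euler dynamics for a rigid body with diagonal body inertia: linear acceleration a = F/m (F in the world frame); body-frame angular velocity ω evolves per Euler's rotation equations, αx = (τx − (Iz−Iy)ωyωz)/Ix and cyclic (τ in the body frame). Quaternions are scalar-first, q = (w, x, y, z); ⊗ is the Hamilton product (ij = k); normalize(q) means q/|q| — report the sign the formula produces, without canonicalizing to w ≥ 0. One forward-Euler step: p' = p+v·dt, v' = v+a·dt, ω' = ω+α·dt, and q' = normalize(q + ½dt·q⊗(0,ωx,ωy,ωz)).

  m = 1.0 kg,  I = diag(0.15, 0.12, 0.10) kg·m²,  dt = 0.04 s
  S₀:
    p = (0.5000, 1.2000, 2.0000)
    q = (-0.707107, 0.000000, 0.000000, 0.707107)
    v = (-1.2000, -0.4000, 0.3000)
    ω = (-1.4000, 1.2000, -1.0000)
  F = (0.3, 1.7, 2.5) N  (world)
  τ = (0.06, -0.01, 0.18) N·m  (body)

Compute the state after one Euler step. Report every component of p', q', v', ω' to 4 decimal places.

p' = (0.4520, 1.1840, 2.0120)
q' = (-0.6924, 0.0028, -0.0367, 0.7206)
v' = (-1.1880, -0.3320, 0.4000)
ω' = (-1.3904, 1.1733, -0.9482)

linear accel F/m = (0.3000, 1.7000, 2.5000)
new position p' = (0.4520, 1.1840, 2.0120)
v' = v + a·dt = (-1.1880, -0.3320, 0.4000)
gyro term ω×Iω = (0.0240, 0.0700, 0.0504)
angular accel α = (0.2400, -0.6667, 1.2960)
ω + α·dt = (-1.3904, 1.1733, -0.9482)
Hamilton product q⊗(0,ω) = (0.7071070, 0.1414214, -1.8384782, 0.7071070)
q' = normalize(q + ½dt·q⊗(0,ω)) = (-0.6924, 0.0028, -0.0367, 0.7206)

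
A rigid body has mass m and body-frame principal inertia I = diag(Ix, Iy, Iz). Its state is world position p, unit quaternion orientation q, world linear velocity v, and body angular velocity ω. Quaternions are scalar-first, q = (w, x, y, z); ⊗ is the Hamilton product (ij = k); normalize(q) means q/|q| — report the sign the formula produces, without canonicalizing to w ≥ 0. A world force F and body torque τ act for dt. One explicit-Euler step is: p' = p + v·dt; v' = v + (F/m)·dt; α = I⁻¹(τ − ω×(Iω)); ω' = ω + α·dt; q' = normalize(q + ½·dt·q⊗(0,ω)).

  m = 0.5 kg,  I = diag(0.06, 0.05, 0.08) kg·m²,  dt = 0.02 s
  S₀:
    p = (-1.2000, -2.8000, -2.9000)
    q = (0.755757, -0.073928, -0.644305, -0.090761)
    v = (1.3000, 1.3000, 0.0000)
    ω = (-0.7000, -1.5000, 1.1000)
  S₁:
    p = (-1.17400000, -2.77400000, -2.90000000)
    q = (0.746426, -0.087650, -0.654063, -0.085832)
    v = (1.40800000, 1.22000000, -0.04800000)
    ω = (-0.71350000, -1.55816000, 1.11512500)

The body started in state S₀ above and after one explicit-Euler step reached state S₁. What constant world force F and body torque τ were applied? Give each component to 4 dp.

F = (2.7000, -2.0000, -1.2000)
τ = (-0.0900, -0.1300, 0.0500)

rate change Δω = (-0.01350000, -0.05816000, 0.01512500)
ω₀×(Iω₀) = (-0.0495, 0.0154, -0.0105)
I·α + gyro = (-0.0900, -0.1300, 0.0500)
velocity change Δv = (0.10800000, -0.08000000, -0.04800000)
m·(v₁−v₀)/dt = (2.7000, -2.0000, -1.2000)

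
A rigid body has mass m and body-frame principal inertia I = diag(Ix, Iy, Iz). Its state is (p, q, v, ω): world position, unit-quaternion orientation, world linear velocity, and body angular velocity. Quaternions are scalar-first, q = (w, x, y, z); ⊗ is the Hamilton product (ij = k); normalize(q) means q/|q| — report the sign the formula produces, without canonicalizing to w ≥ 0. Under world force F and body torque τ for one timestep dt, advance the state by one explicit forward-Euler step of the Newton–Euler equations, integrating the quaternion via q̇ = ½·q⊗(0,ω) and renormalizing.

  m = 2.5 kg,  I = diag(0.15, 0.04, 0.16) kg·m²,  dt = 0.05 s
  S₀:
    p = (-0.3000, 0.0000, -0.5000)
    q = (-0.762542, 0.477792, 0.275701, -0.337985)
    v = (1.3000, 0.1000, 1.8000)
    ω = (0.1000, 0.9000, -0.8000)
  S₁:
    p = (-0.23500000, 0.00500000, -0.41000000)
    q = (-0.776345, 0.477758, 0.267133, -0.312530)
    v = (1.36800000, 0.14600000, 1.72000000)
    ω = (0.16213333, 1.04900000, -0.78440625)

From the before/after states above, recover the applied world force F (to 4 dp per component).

F = (3.4000, 2.3000, -4.0000)

Δv = v₁−v₀ = (0.06800000, 0.04600000, -0.08000000)
applied force F = (3.4000, 2.3000, -4.0000)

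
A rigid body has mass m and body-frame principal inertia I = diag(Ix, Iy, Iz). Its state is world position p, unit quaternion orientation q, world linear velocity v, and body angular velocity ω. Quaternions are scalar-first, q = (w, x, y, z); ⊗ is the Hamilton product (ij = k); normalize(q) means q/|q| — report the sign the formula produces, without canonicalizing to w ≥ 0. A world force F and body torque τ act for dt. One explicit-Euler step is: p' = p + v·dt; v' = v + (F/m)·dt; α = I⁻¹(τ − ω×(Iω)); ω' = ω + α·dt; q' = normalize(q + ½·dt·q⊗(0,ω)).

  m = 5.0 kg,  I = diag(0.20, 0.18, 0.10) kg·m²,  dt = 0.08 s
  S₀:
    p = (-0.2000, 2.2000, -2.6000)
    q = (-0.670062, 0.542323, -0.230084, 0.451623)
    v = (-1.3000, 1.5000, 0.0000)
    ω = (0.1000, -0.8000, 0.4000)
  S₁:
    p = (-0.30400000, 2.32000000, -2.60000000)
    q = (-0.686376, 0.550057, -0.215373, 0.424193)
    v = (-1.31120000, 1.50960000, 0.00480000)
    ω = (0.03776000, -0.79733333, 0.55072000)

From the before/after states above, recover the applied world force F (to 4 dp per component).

velocity change Δv = (-0.01120000, 0.00960000, 0.00480000)
m·(v₁−v₀)/dt = (-0.7000, 0.6000, 0.3000)

F = (-0.7000, 0.6000, 0.3000)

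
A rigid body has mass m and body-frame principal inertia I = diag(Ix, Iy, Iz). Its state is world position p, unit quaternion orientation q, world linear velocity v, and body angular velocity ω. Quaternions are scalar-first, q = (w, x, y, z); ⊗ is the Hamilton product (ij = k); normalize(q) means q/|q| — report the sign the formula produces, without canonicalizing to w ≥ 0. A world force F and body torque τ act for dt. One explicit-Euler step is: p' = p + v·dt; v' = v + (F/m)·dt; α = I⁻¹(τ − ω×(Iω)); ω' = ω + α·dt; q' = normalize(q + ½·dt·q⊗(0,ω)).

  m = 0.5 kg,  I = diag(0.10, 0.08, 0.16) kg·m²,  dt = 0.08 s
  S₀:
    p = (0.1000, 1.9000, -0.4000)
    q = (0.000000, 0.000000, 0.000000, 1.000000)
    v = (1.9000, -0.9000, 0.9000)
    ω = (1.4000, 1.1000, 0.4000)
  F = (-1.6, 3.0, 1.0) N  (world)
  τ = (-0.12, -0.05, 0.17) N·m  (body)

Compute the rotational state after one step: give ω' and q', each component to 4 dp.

ω' = (1.2758, 1.0836, 0.5004)
q' = (-0.0160, -0.0439, 0.0559, 0.9973)

α = I⁻¹(τ − ω×Iω) = (-1.5520, -0.2050, 1.2550)
ω' = ω + α·dt = (1.2758, 1.0836, 0.5004)
q⊗(0,ω) = (-0.4000000, -1.1000000, 1.4000000, 0.0000000)
q + ½dt·q⊗(0,ω), renormalized = (-0.0160, -0.0439, 0.0559, 0.9973)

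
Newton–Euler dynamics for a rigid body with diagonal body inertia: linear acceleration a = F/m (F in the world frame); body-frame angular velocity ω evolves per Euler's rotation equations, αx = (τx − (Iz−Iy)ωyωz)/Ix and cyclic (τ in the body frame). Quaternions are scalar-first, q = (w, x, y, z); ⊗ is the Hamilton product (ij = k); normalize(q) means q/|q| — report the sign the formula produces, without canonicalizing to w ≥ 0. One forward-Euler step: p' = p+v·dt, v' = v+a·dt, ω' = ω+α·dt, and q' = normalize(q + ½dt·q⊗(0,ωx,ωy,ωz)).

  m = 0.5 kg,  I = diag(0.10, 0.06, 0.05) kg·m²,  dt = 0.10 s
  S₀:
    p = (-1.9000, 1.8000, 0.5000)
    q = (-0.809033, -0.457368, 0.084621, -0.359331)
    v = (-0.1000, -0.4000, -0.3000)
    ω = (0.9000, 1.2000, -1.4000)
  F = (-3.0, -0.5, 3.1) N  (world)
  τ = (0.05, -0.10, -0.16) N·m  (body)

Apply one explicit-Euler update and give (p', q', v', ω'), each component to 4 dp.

precession coupling ω×(Iω) = (0.0168, -0.0630, -0.0432)
angular accel α = (0.3320, -0.6167, -2.3360)
ω + α·dt = (0.9332, 1.1383, -1.6336)
Hamilton product q⊗(0,ω) = (-0.1929774, -0.4154019, -1.9345527, 0.5076457)
q' = normalize(q + ½dt·q⊗(0,ω)) = (-0.8144, -0.4756, -0.0120, -0.3322)
new position p' = (-1.9100, 1.7600, 0.4700)
new velocity v' = (-0.7000, -0.5000, 0.3200)

p' = (-1.9100, 1.7600, 0.4700)
q' = (-0.8144, -0.4756, -0.0120, -0.3322)
v' = (-0.7000, -0.5000, 0.3200)
ω' = (0.9332, 1.1383, -1.6336)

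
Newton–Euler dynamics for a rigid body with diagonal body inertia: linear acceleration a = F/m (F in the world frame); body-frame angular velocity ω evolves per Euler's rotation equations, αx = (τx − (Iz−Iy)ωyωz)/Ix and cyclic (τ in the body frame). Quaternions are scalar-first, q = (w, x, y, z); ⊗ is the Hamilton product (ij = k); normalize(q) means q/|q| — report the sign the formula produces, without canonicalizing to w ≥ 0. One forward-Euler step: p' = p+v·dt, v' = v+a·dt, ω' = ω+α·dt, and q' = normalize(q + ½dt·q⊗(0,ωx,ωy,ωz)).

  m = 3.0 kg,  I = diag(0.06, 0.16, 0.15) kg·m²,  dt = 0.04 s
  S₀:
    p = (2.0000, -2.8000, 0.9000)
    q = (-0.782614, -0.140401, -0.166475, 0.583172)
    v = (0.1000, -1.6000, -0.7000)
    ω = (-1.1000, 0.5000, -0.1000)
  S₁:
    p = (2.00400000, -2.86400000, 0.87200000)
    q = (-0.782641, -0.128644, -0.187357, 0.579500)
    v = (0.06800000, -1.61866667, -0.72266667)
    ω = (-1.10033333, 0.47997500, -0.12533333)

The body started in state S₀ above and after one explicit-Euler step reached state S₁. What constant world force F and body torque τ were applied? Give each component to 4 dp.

rate change Δω = (-0.00033333, -0.02002500, -0.02533333)
precession coupling = (0.0005, -0.0099, -0.0550)
I·α + gyro = (0.0000, -0.0900, -0.1500)
v₁ − v₀ = (-0.03200000, -0.01866667, -0.02266667)
F = m·Δv/dt = (-2.4000, -1.4000, -1.7000)

F = (-2.4000, -1.4000, -1.7000)
τ = (0.0000, -0.0900, -0.1500)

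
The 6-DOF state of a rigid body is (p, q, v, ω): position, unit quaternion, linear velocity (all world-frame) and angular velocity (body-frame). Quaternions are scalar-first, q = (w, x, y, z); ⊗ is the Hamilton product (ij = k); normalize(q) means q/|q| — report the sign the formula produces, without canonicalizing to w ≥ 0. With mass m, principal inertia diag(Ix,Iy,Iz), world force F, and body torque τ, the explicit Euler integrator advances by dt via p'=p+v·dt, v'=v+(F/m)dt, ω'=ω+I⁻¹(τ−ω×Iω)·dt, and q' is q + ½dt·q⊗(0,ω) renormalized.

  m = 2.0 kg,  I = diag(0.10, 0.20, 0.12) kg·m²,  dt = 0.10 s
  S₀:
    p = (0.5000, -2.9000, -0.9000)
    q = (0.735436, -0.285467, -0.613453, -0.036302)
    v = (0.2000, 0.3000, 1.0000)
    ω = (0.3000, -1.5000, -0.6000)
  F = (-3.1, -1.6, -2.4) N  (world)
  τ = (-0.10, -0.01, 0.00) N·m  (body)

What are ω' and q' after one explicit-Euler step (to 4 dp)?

ω' = (0.2720, -1.5068, -0.5625)
q' = (0.6903, -0.2579, -0.6754, -0.0277)

ω×(Iω) gyroscopic = (-0.0720, 0.0036, -0.0450)
α = I⁻¹(τ − ω×Iω) = (-0.2800, -0.0680, 0.3750)
new body rate ω' = (0.2720, -1.5068, -0.5625)
2q̇ = q⊗(0,ω) = (-0.8563206, 0.5342496, -1.2853248, 0.1709748)
q' = normalize(q + ½dt·q⊗(0,ω)) = (0.6903, -0.2579, -0.6754, -0.0277)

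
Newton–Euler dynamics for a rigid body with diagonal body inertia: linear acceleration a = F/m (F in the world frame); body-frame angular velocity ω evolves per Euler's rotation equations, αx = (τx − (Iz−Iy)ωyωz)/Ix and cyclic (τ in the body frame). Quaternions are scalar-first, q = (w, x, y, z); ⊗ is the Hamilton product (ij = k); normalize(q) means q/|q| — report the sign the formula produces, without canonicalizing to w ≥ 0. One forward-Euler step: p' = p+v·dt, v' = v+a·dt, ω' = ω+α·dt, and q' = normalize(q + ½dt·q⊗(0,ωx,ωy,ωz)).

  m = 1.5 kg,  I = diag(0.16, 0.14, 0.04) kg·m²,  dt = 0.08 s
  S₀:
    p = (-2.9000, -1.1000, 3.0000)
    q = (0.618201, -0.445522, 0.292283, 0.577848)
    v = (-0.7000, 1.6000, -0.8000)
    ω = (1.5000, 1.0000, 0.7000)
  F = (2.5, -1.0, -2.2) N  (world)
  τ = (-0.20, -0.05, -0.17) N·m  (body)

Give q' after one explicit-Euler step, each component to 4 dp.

q' = (0.6152, -0.4221, 0.3631, 0.5581)

Hamilton product q⊗(0,ω) = (-0.0284936, 0.5540516, 1.7968384, -0.4512058)
q' = normalize(q + ½dt·q⊗(0,ω)) = (0.6152, -0.4221, 0.3631, 0.5581)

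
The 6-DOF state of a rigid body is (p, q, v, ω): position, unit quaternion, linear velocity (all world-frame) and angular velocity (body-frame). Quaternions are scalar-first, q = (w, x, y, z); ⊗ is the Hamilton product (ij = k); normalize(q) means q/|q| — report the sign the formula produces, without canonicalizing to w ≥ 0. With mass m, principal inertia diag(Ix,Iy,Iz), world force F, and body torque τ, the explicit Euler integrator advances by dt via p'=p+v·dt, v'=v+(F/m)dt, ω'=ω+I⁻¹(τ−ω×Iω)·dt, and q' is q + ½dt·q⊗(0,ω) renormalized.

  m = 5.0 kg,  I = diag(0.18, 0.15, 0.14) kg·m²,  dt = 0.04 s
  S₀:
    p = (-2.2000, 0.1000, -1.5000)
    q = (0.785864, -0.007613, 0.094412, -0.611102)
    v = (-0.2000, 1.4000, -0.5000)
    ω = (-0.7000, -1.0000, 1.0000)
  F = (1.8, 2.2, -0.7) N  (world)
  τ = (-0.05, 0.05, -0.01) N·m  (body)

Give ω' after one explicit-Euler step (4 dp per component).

precession coupling ω×(Iω) = (0.0100, -0.0280, -0.0210)
α = I⁻¹(τ − ω×Iω) = (-0.3333, 0.5200, 0.0786)
ω + α·dt = (-0.7133, -0.9792, 1.0031)

ω' = (-0.7133, -0.9792, 1.0031)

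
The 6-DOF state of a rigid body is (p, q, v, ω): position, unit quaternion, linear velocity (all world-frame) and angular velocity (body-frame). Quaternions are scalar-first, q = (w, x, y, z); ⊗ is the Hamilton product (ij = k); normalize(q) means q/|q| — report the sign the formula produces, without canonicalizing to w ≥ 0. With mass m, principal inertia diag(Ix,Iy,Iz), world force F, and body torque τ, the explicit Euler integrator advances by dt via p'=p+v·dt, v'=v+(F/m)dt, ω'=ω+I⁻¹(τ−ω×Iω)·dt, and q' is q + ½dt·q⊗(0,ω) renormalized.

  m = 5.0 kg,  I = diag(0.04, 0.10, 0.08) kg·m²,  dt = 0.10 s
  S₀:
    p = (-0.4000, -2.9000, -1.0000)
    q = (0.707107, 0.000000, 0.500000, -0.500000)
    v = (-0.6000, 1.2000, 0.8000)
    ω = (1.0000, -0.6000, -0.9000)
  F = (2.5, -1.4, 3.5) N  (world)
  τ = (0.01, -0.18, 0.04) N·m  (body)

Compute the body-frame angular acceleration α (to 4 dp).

α = (0.5200, -2.1600, 0.9500)

ω×(Iω) gyroscopic = (-0.0108, 0.0360, -0.0360)
angular accel α = (0.5200, -2.1600, 0.9500)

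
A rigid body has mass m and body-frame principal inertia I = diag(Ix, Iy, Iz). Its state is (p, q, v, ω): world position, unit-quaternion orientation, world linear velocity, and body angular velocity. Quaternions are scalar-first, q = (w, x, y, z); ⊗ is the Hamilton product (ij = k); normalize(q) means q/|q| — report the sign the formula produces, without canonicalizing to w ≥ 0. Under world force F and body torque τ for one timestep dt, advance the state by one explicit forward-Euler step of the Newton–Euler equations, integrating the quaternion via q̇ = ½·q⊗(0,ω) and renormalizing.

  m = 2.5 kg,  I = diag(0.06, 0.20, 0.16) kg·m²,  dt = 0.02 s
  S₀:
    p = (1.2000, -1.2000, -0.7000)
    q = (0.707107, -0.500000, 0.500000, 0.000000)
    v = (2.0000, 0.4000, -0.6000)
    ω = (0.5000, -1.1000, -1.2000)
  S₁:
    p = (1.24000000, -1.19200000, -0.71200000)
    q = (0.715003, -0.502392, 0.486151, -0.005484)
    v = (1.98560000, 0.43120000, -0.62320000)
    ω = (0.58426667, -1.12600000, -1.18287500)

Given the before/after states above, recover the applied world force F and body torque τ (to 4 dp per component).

F = (-1.8000, 3.9000, -2.9000)
τ = (0.2000, -0.2000, 0.0600)

v₁ − v₀ = (-0.01440000, 0.03120000, -0.02320000)
F = m·Δv/dt = (-1.8000, 3.9000, -2.9000)
rate change Δω = (0.08426667, -0.02600000, 0.01712500)
precession coupling = (-0.0528, 0.0600, -0.0770)
τ = I·(Δω/dt) + ω₀×(Iω₀) = (0.2000, -0.2000, 0.0600)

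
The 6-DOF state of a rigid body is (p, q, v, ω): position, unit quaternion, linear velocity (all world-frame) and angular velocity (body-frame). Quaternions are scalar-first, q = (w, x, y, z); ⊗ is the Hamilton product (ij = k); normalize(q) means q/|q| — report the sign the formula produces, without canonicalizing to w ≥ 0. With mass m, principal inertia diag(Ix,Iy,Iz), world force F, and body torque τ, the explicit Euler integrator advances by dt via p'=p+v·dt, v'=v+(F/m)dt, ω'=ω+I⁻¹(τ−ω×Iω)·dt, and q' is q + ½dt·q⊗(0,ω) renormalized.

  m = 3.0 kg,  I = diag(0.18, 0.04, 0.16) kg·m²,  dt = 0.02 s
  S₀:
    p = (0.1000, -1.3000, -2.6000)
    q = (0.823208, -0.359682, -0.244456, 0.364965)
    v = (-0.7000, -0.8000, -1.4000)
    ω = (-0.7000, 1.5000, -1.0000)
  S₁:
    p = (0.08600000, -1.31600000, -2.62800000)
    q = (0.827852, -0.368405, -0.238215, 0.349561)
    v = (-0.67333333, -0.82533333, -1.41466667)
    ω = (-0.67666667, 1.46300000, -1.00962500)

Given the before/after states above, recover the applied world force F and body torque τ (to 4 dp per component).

Δω = ω₁−ω₀ = (0.02333333, -0.03700000, -0.00962500)
gyro term ω₀×Iω₀ = (-0.1800, 0.0140, 0.1470)
I·α + gyro = (0.0300, -0.0600, 0.0700)
v₁ − v₀ = (0.02666667, -0.02533333, -0.01466667)
F = m·Δv/dt = (4.0000, -3.8000, -2.2000)

F = (4.0000, -3.8000, -2.2000)
τ = (0.0300, -0.0600, 0.0700)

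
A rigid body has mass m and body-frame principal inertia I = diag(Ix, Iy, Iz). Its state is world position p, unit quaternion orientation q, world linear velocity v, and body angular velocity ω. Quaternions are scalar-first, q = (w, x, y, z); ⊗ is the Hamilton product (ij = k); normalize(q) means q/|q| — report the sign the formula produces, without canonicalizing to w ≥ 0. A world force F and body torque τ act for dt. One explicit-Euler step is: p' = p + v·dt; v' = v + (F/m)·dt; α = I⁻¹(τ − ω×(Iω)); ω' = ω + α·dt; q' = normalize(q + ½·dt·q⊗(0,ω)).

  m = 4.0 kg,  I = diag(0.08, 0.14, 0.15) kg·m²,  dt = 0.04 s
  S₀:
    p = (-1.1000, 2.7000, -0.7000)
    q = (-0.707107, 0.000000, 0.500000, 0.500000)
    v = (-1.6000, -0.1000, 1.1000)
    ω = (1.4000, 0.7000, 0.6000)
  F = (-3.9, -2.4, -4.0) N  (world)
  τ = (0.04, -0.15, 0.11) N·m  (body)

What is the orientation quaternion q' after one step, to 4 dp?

Hamilton product q⊗(0,ω) = (-0.6500000, -1.0399498, 0.2050251, -1.1242642)
q' = normalize(q + ½dt·q⊗(0,ω)) = (-0.7197, -0.0208, 0.5038, 0.4772)

q' = (-0.7197, -0.0208, 0.5038, 0.4772)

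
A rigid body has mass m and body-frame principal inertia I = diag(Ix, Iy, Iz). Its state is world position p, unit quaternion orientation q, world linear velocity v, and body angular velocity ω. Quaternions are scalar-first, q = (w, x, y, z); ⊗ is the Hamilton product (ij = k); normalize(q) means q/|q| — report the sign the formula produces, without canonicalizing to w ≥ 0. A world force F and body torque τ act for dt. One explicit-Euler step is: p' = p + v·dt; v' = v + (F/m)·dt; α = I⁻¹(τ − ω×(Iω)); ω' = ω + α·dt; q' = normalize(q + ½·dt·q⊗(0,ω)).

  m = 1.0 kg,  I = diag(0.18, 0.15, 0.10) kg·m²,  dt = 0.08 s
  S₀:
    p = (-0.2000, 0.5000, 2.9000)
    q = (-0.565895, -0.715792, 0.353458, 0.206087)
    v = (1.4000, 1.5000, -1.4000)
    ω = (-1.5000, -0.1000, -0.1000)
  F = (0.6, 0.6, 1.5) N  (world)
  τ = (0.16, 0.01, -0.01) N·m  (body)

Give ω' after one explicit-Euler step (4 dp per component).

ω×(Iω) gyroscopic = (-0.0005, 0.0120, -0.0045)
(τ − ω×Iω)/I = (0.8917, -0.0133, -0.0550)
ω + α·dt = (-1.4287, -0.1011, -0.1044)

ω' = (-1.4287, -0.1011, -0.1044)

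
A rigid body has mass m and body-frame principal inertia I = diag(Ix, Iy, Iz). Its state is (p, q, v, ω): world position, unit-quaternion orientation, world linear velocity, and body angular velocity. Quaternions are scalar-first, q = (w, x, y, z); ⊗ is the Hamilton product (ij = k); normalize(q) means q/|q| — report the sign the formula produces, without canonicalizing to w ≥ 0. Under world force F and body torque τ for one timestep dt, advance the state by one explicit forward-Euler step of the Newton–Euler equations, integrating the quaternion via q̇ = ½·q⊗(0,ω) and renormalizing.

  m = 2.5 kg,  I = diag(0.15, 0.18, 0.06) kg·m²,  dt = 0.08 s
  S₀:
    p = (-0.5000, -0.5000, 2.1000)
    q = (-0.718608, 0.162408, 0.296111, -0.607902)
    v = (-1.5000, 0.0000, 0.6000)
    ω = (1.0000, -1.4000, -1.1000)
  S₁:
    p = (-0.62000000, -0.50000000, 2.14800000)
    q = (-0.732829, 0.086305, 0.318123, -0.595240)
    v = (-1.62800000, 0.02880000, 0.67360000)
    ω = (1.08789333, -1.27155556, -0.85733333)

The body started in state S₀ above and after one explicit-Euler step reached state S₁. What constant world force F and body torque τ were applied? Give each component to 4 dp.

F = (-4.0000, 0.9000, 2.3000)
τ = (-0.0200, 0.1900, 0.1400)

Δv = v₁−v₀ = (-0.12800000, 0.02880000, 0.07360000)
F = m·Δv/dt = (-4.0000, 0.9000, 2.3000)
Δω = ω₁−ω₀ = (0.08789333, 0.12844444, 0.24266667)
applied torque τ = (-0.0200, 0.1900, 0.1400)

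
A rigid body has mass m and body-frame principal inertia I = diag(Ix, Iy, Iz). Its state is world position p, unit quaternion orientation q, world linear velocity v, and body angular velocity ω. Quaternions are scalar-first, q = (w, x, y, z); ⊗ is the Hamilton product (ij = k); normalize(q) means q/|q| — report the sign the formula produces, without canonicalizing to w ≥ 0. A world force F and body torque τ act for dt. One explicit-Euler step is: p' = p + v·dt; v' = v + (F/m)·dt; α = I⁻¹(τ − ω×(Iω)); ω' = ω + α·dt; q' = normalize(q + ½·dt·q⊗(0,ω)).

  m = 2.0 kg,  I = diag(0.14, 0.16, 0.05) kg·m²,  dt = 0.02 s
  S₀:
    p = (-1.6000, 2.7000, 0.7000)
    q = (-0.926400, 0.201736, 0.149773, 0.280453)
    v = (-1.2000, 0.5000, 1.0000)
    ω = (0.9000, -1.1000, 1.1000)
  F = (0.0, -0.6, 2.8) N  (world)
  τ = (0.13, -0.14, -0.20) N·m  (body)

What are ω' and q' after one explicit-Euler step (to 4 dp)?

ω' = (0.8996, -1.1286, 1.0279)
q' = (-0.9295, 0.1981, 0.1602, 0.2667)

gyro term ω×Iω = (0.1331, 0.0891, -0.0198)
α = I⁻¹(τ − ω×Iω) = (-0.0221, -1.4319, -3.6040)
ω' = ω + α·dt = (0.8996, -1.1286, 1.0279)
Hamilton product q⊗(0,ω) = (-0.3253104, -0.3605114, 1.0495381, -1.3757453)
q + ½dt·q⊗(0,ω), renormalized = (-0.9295, 0.1981, 0.1602, 0.2667)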